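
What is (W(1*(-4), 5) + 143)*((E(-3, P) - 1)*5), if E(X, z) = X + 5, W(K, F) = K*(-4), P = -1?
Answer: 795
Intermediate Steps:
W(K, F) = -4*K
E(X, z) = 5 + X
(W(1*(-4), 5) + 143)*((E(-3, P) - 1)*5) = (-4*(-4) + 143)*(((5 - 3) - 1)*5) = (-4*(-4) + 143)*((2 - 1)*5) = (16 + 143)*(1*5) = 159*5 = 795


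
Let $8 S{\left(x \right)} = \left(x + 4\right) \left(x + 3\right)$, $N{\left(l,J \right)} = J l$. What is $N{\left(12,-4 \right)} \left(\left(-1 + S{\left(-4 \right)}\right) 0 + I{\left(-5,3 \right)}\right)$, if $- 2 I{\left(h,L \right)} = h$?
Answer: $-120$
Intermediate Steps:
$I{\left(h,L \right)} = - \frac{h}{2}$
$S{\left(x \right)} = \frac{\left(3 + x\right) \left(4 + x\right)}{8}$ ($S{\left(x \right)} = \frac{\left(x + 4\right) \left(x + 3\right)}{8} = \frac{\left(4 + x\right) \left(3 + x\right)}{8} = \frac{\left(3 + x\right) \left(4 + x\right)}{8}$)
$N{\left(12,-4 \right)} \left(\left(-1 + S{\left(-4 \right)}\right) 0 + I{\left(-5,3 \right)}\right) = \left(-4\right) 12 \left(\left(-1 + \left(\frac{3}{2} + \frac{\left(-4\right)^{2}}{8} + \frac{7}{8} \left(-4\right)\right)\right) 0 - - \frac{5}{2}\right) = - 48 \left(\left(-1 + \left(\frac{3}{2} + \frac{1}{8} \cdot 16 - \frac{7}{2}\right)\right) 0 + \frac{5}{2}\right) = - 48 \left(\left(-1 + \left(\frac{3}{2} + 2 - \frac{7}{2}\right)\right) 0 + \frac{5}{2}\right) = - 48 \left(\left(-1 + 0\right) 0 + \frac{5}{2}\right) = - 48 \left(\left(-1\right) 0 + \frac{5}{2}\right) = - 48 \left(0 + \frac{5}{2}\right) = \left(-48\right) \frac{5}{2} = -120$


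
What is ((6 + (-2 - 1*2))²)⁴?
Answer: 256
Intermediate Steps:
((6 + (-2 - 1*2))²)⁴ = ((6 + (-2 - 2))²)⁴ = ((6 - 4)²)⁴ = (2²)⁴ = 4⁴ = 256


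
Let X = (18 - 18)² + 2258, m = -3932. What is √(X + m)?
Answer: 3*I*√186 ≈ 40.915*I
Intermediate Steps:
X = 2258 (X = 0² + 2258 = 0 + 2258 = 2258)
√(X + m) = √(2258 - 3932) = √(-1674) = 3*I*√186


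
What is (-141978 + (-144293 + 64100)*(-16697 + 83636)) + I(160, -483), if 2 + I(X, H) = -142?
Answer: -5368181349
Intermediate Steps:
I(X, H) = -144 (I(X, H) = -2 - 142 = -144)
(-141978 + (-144293 + 64100)*(-16697 + 83636)) + I(160, -483) = (-141978 + (-144293 + 64100)*(-16697 + 83636)) - 144 = (-141978 - 80193*66939) - 144 = (-141978 - 5368039227) - 144 = -5368181205 - 144 = -5368181349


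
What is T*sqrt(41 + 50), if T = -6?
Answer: -6*sqrt(91) ≈ -57.236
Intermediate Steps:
T*sqrt(41 + 50) = -6*sqrt(41 + 50) = -6*sqrt(91)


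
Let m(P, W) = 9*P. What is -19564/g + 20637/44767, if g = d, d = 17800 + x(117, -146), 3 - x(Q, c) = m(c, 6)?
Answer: -481304059/855810739 ≈ -0.56240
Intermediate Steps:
x(Q, c) = 3 - 9*c
d = 19117 (d = 17800 + (3 - 9*(-146)) = 17800 + (3 + 1314) = 17800 + 1317 = 19117)
g = 19117
-19564/g + 20637/44767 = -19564/19117 + 20637/44767 = -481304059/855810739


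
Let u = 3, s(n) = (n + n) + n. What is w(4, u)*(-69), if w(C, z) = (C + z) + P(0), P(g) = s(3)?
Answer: -1104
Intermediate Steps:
s(n) = 3*n (s(n) = 2*n + n = 3*n)
P(g) = 9 (P(g) = 3*3 = 9)
w(C, z) = 9 + C + z (w(C, z) = (C + z) + 9 = 9 + C + z)
w(4, u)*(-69) = (9 + 4 + 3)*(-69) = 16*(-69) = -1104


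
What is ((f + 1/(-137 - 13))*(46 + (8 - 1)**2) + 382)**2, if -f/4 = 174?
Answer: 3889411121281/900 ≈ 4.3216e+9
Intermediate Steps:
f = -696 (f = -4*174 = -696)
((f + 1/(-137 - 13))*(46 + (8 - 1)**2) + 382)**2 = ((-696 + 1/(-137 - 13))*(46 + (8 - 1)**2) + 382)**2 = ((-696 + 1/(-150))*(46 + 7**2) + 382)**2 = ((-696 - 1/150)*(46 + 49) + 382)**2 = (-104401/150*95 + 382)**2 = (-1983619/30 + 382)**2 = (-1972159/30)**2 = 3889411121281/900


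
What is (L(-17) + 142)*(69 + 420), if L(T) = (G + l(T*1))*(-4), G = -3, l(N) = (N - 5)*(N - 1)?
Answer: -699270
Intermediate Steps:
l(N) = (-1 + N)*(-5 + N) (l(N) = (-5 + N)*(-1 + N) = (-1 + N)*(-5 + N))
L(T) = -8 - 4*T**2 + 24*T (L(T) = (-3 + (5 + (T*1)**2 - 6*T))*(-4) = (-3 + (5 + T**2 - 6*T))*(-4) = (2 + T**2 - 6*T)*(-4) = -8 - 4*T**2 + 24*T)
(L(-17) + 142)*(69 + 420) = ((-8 - 4*(-17)**2 + 24*(-17)) + 142)*(69 + 420) = ((-8 - 4*289 - 408) + 142)*489 = ((-8 - 1156 - 408) + 142)*489 = (-1572 + 142)*489 = -1430*489 = -699270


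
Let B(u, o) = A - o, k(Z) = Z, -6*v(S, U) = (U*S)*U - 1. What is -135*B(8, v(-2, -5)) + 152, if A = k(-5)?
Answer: 3949/2 ≈ 1974.5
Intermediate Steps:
v(S, U) = 1/6 - S*U**2/6 (v(S, U) = -((U*S)*U - 1)/6 = -((S*U)*U - 1)/6 = -(S*U**2 - 1)/6 = -(-1 + S*U**2)/6 = 1/6 - S*U**2/6)
A = -5
B(u, o) = -5 - o
-135*B(8, v(-2, -5)) + 152 = -135*(-5 - (1/6 - 1/6*(-2)*(-5)**2)) + 152 = -135*(-5 - (1/6 - 1/6*(-2)*25)) + 152 = -135*(-5 - (1/6 + 25/3)) + 152 = -135*(-5 - 1*17/2) + 152 = -135*(-5 - 17/2) + 152 = -135*(-27/2) + 152 = 3645/2 + 152 = 3949/2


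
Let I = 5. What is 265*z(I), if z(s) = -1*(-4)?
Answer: 1060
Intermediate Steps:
z(s) = 4
265*z(I) = 265*4 = 1060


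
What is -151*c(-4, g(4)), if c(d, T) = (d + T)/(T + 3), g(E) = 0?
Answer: 604/3 ≈ 201.33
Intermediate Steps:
c(d, T) = (T + d)/(3 + T)
-151*c(-4, g(4)) = -151*(0 - 4)/(3 + 0) = -151*(-4)/3 = -151*(-4/3) = 604/3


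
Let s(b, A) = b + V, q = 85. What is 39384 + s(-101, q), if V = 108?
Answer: 39391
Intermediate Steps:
s(b, A) = 108 + b (s(b, A) = b + 108 = 108 + b)
39384 + s(-101, q) = 39384 + (108 - 101) = 39384 + 7 = 39391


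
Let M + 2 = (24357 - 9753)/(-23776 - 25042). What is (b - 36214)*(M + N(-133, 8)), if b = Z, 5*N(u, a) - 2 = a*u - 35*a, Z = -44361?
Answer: 48399905270/2219 ≈ 2.1812e+7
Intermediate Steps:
N(u, a) = 2/5 - 7*a + a*u/5 (N(u, a) = 2/5 + (a*u - 35*a)/5 = 2/5 + (-35*a + a*u)/5 = 2/5 + (-7*a + a*u/5) = 2/5 - 7*a + a*u/5)
b = -44361
M = -56120/24409 (M = -2 + (24357 - 9753)/(-23776 - 25042) = -2 + 14604/(-48818) = -2 + 14604*(-1/48818) = -2 - 7302/24409 = -56120/24409 ≈ -2.2992)
(b - 36214)*(M + N(-133, 8)) = (-44361 - 36214)*(-56120/24409 + (2/5 - 7*8 + (1/5)*8*(-133))) = -80575*(-56120/24409 + (2/5 - 56 - 1064/5)) = -80575*(-56120/24409 - 1342/5) = -80575*(-33037478/122045) = 48399905270/2219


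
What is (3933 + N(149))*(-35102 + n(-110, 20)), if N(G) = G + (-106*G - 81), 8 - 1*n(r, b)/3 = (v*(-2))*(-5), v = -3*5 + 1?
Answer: 408721794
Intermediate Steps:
v = -14 (v = -15 + 1 = -14)
n(r, b) = 444 (n(r, b) = 24 - 3*(-14*(-2))*(-5) = 24 - 84*(-5) = 24 - 3*(-140) = 24 + 420 = 444)
N(G) = -81 - 105*G (N(G) = G + (-81 - 106*G) = -81 - 105*G)
(3933 + N(149))*(-35102 + n(-110, 20)) = (3933 + (-81 - 105*149))*(-35102 + 444) = (3933 + (-81 - 15645))*(-34658) = (3933 - 15726)*(-34658) = -11793*(-34658) = 408721794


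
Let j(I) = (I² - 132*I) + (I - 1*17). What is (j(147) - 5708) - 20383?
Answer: -23756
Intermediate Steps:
j(I) = -17 + I² - 131*I (j(I) = (I² - 132*I) + (I - 17) = (I² - 132*I) + (-17 + I) = -17 + I² - 131*I)
(j(147) - 5708) - 20383 = ((-17 + 147² - 131*147) - 5708) - 20383 = ((-17 + 21609 - 19257) - 5708) - 20383 = (2335 - 5708) - 20383 = -3373 - 20383 = -23756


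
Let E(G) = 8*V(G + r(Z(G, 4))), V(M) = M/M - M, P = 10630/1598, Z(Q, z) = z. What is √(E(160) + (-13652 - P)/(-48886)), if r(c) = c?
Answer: I*√1989056382606125002/39059914 ≈ 36.107*I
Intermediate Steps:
P = 5315/799 (P = 10630*(1/1598) = 5315/799 ≈ 6.6521)
V(M) = 1 - M
E(G) = -24 - 8*G (E(G) = 8*(1 - (G + 4)) = 8*(1 - (4 + G)) = 8*(1 + (-4 - G)) = 8*(-3 - G) = -24 - 8*G)
√(E(160) + (-13652 - P)/(-48886)) = √((-24 - 8*160) + (-13652 - 1*5315/799)/(-48886)) = √((-24 - 1280) + (-13652 - 5315/799)*(-1/48886)) = √(-1304 - 10913263/799*(-1/48886)) = √(-1304 + 10913263/39059914) = √(-50923214593/39059914) = I*√1989056382606125002/39059914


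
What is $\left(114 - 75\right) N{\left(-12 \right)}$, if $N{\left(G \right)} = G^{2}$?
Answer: $5616$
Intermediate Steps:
$\left(114 - 75\right) N{\left(-12 \right)} = \left(114 - 75\right) \left(-12\right)^{2} = 39 \cdot 144 = 5616$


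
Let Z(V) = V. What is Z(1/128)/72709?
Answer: 1/9306752 ≈ 1.0745e-7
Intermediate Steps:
Z(1/128)/72709 = 1/(128*72709) = (1/128)*(1/72709) = 1/9306752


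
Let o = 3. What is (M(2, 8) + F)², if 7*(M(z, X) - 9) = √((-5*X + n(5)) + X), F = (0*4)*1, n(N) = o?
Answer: (63 + I*√29)²/49 ≈ 80.408 + 13.848*I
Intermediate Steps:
n(N) = 3
F = 0 (F = 0*1 = 0)
M(z, X) = 9 + √(3 - 4*X)/7 (M(z, X) = 9 + √((-5*X + 3) + X)/7 = 9 + √((3 - 5*X) + X)/7 = 9 + √(3 - 4*X)/7)
(M(2, 8) + F)² = ((9 + √(3 - 4*8)/7) + 0)² = ((9 + √(3 - 32)/7) + 0)² = ((9 + √(-29)/7) + 0)² = ((9 + (I*√29)/7) + 0)² = ((9 + I*√29/7) + 0)² = (9 + I*√29/7)²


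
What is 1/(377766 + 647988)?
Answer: 1/1025754 ≈ 9.7489e-7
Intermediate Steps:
1/(377766 + 647988) = 1/1025754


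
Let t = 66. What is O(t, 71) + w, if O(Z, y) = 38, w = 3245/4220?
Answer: 32721/844 ≈ 38.769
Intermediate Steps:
w = 649/844 (w = 3245*(1/4220) = 649/844 ≈ 0.76896)
O(t, 71) + w = 38 + 649/844 = 32721/844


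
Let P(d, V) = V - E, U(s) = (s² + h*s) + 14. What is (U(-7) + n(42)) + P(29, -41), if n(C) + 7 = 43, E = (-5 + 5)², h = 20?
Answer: -82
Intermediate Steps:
E = 0 (E = 0² = 0)
n(C) = 36 (n(C) = -7 + 43 = 36)
U(s) = 14 + s² + 20*s (U(s) = (s² + 20*s) + 14 = 14 + s² + 20*s)
P(d, V) = V (P(d, V) = V - 1*0 = V + 0 = V)
(U(-7) + n(42)) + P(29, -41) = ((14 + (-7)² + 20*(-7)) + 36) - 41 = ((14 + 49 - 140) + 36) - 41 = (-77 + 36) - 41 = -41 - 41 = -82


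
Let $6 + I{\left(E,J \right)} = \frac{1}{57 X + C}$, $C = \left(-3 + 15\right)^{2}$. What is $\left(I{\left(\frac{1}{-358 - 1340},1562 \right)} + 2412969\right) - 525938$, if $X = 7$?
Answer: $\frac{1024654576}{543} \approx 1.887 \cdot 10^{6}$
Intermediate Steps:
$C = 144$ ($C = 12^{2} = 144$)
$I{\left(E,J \right)} = - \frac{3257}{543}$ ($I{\left(E,J \right)} = -6 + \frac{1}{57 \cdot 7 + 144} = -6 + \frac{1}{399 + 144} = -6 + \frac{1}{543} = - \frac{3257}{543}$)
$\left(I{\left(\frac{1}{-358 - 1340},1562 \right)} + 2412969\right) - 525938 = \left(- \frac{3257}{543} + 2412969\right) - 525938 = \frac{1310238910}{543} - 525938 = \frac{1024654576}{543}$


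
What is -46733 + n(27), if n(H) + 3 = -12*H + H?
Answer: -47033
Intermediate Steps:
n(H) = -3 - 11*H (n(H) = -3 + (-12*H + H) = -3 - 11*H)
-46733 + n(27) = -46733 + (-3 - 11*27) = -46733 + (-3 - 297) = -46733 - 300 = -47033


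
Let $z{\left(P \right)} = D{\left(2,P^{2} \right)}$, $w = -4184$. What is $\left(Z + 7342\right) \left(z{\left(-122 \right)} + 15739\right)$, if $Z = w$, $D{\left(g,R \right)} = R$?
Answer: $96707434$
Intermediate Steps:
$Z = -4184$
$z{\left(P \right)} = P^{2}$
$\left(Z + 7342\right) \left(z{\left(-122 \right)} + 15739\right) = \left(-4184 + 7342\right) \left(\left(-122\right)^{2} + 15739\right) = 3158 \left(14884 + 15739\right) = 3158 \cdot 30623 = 96707434$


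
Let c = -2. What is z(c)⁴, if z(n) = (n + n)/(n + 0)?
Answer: 16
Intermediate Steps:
z(n) = 2 (z(n) = (2*n)/n = 2)
z(c)⁴ = 2⁴ = 16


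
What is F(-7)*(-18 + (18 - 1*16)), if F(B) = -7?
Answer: 112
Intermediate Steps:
F(-7)*(-18 + (18 - 1*16)) = -7*(-18 + (18 - 1*16)) = -7*(-18 + (18 - 16)) = -7*(-18 + 2) = -7*(-16) = 112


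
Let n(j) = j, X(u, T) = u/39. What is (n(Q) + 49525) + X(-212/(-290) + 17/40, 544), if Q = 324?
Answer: 751723367/15080 ≈ 49849.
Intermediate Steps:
X(u, T) = u/39 (X(u, T) = u*(1/39) = u/39)
(n(Q) + 49525) + X(-212/(-290) + 17/40, 544) = (324 + 49525) + (-212/(-290) + 17/40)/39 = 49849 + (-212*(-1/290) + 17*(1/40))/39 = 49849 + (106/145 + 17/40)/39 = 49849 + (1/39)*(1341/1160) = 49849 + 447/15080 = 751723367/15080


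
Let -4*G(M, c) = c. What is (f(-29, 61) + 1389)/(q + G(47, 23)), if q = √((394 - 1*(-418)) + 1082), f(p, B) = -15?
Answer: 42136/9925 + 7328*√1894/9925 ≈ 36.378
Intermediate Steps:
G(M, c) = -c/4
q = √1894 (q = √((394 + 418) + 1082) = √(812 + 1082) = √1894 ≈ 43.520)
(f(-29, 61) + 1389)/(q + G(47, 23)) = (-15 + 1389)/(√1894 - ¼*23) = 1374/(√1894 - 23/4) = 1374/(-23/4 + √1894)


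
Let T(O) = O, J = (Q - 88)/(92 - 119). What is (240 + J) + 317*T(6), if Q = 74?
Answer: 57848/27 ≈ 2142.5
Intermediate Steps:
J = 14/27 (J = (74 - 88)/(92 - 119) = -14/(-27) = -14*(-1/27) = 14/27 ≈ 0.51852)
(240 + J) + 317*T(6) = (240 + 14/27) + 317*6 = 6494/27 + 1902 = 57848/27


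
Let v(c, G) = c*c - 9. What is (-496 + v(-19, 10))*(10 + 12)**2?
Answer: -69696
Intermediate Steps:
v(c, G) = -9 + c**2 (v(c, G) = c**2 - 9 = -9 + c**2)
(-496 + v(-19, 10))*(10 + 12)**2 = (-496 + (-9 + (-19)**2))*(10 + 12)**2 = (-496 + (-9 + 361))*22**2 = (-496 + 352)*484 = -144*484 = -69696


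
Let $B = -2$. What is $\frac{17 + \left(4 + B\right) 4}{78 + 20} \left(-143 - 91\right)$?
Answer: $- \frac{2925}{49} \approx -59.694$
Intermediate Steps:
$\frac{17 + \left(4 + B\right) 4}{78 + 20} \left(-143 - 91\right) = \frac{17 + \left(4 - 2\right) 4}{78 + 20} \left(-143 - 91\right) = \frac{17 + 2 \cdot 4}{98} \left(-234\right) = \left(17 + 8\right) \frac{1}{98} \left(-234\right) = 25 \cdot \frac{1}{98} \left(-234\right) = \frac{25}{98} \left(-234\right) = - \frac{2925}{49}$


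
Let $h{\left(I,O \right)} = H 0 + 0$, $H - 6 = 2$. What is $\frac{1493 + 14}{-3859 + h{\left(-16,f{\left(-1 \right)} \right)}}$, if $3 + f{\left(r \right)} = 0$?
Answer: $- \frac{1507}{3859} \approx -0.39052$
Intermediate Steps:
$H = 8$ ($H = 6 + 2 = 8$)
$f{\left(r \right)} = -3$ ($f{\left(r \right)} = -3 + 0 = -3$)
$h{\left(I,O \right)} = 0$ ($h{\left(I,O \right)} = 8 \cdot 0 + 0 = 0 + 0 = 0$)
$\frac{1493 + 14}{-3859 + h{\left(-16,f{\left(-1 \right)} \right)}} = \frac{1493 + 14}{-3859 + 0} = \frac{1507}{-3859} = 1507 \left(- \frac{1}{3859}\right) = - \frac{1507}{3859}$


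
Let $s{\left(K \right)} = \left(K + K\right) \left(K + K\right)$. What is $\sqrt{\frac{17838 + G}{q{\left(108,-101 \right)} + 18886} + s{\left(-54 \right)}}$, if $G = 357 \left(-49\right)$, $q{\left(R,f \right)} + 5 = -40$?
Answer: $\frac{\sqrt{4140531489729}}{18841} \approx 108.0$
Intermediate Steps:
$q{\left(R,f \right)} = -45$ ($q{\left(R,f \right)} = -5 - 40 = -45$)
$s{\left(K \right)} = 4 K^{2}$ ($s{\left(K \right)} = 2 K 2 K = 4 K^{2}$)
$G = -17493$
$\sqrt{\frac{17838 + G}{q{\left(108,-101 \right)} + 18886} + s{\left(-54 \right)}} = \sqrt{\frac{17838 - 17493}{-45 + 18886} + 4 \left(-54\right)^{2}} = \sqrt{\frac{345}{18841} + 4 \cdot 2916} = \sqrt{345 \cdot \frac{1}{18841} + 11664} = \sqrt{\frac{345}{18841} + 11664} = \sqrt{\frac{219761769}{18841}} = \frac{\sqrt{4140531489729}}{18841}$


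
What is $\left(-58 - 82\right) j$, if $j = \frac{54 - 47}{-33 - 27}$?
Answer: $\frac{49}{3} \approx 16.333$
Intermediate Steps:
$j = - \frac{7}{60}$ ($j = \frac{7}{-60} = 7 \left(- \frac{1}{60}\right) = - \frac{7}{60} \approx -0.11667$)
$\left(-58 - 82\right) j = \left(-58 - 82\right) \left(- \frac{7}{60}\right) = \left(-140\right) \left(- \frac{7}{60}\right) = \frac{49}{3}$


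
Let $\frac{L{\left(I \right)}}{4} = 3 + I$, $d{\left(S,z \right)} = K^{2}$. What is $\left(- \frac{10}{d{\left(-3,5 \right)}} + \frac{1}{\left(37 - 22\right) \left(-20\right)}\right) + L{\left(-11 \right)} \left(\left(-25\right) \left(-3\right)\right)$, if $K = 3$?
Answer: $- \frac{2161003}{900} \approx -2401.1$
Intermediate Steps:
$d{\left(S,z \right)} = 9$ ($d{\left(S,z \right)} = 3^{2} = 9$)
$L{\left(I \right)} = 12 + 4 I$ ($L{\left(I \right)} = 4 \left(3 + I\right) = 12 + 4 I$)
$\left(- \frac{10}{d{\left(-3,5 \right)}} + \frac{1}{\left(37 - 22\right) \left(-20\right)}\right) + L{\left(-11 \right)} \left(\left(-25\right) \left(-3\right)\right) = \left(- \frac{10}{9} + \frac{1}{\left(37 - 22\right) \left(-20\right)}\right) + \left(12 + 4 \left(-11\right)\right) \left(\left(-25\right) \left(-3\right)\right) = \left(\left(-10\right) \frac{1}{9} + \frac{1}{15} \left(- \frac{1}{20}\right)\right) + \left(12 - 44\right) 75 = \left(- \frac{10}{9} + \frac{1}{15} \left(- \frac{1}{20}\right)\right) - 2400 = \left(- \frac{10}{9} - \frac{1}{300}\right) - 2400 = - \frac{1003}{900} - 2400 = - \frac{2161003}{900}$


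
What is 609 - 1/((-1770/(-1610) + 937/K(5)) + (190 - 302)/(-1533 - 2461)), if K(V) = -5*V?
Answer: 177957414061/292199304 ≈ 609.03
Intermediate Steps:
609 - 1/((-1770/(-1610) + 937/K(5)) + (190 - 302)/(-1533 - 2461)) = 609 - 1/((-1770/(-1610) + 937/((-5*5))) + (190 - 302)/(-1533 - 2461)) = 609 - 1/((-1770*(-1/1610) + 937/(-25)) - 112/(-3994)) = 609 - 1/((177/161 + 937*(-1/25)) - 112*(-1/3994)) = 609 - 1/((177/161 - 937/25) + 56/1997) = 609 - 1/(-146432/4025 + 56/1997) = 609 - 1/(-292199304/8037925) = 609 - 1*(-8037925/292199304) = 609 + 8037925/292199304 = 177957414061/292199304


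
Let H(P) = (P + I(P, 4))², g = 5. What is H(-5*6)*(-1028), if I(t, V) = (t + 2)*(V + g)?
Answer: -81750672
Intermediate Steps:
I(t, V) = (2 + t)*(5 + V) (I(t, V) = (t + 2)*(V + 5) = (2 + t)*(5 + V))
H(P) = (18 + 10*P)² (H(P) = (P + (10 + 2*4 + 5*P + 4*P))² = (P + (10 + 8 + 5*P + 4*P))² = (P + (18 + 9*P))² = (18 + 10*P)²)
H(-5*6)*(-1028) = (4*(9 + 5*(-5*6))²)*(-1028) = (4*(9 + 5*(-30))²)*(-1028) = (4*(9 - 150)²)*(-1028) = (4*(-141)²)*(-1028) = (4*19881)*(-1028) = 79524*(-1028) = -81750672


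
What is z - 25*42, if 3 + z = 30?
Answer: -1023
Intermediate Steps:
z = 27 (z = -3 + 30 = 27)
z - 25*42 = 27 - 25*42 = 27 - 1050 = -1023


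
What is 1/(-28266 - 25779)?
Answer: -1/54045 ≈ -1.8503e-5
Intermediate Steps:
1/(-28266 - 25779) = 1/(-54045) = -1/54045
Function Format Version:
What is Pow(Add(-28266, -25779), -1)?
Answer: Rational(-1, 54045) ≈ -1.8503e-5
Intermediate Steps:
Pow(Add(-28266, -25779), -1) = Pow(-54045, -1) = Rational(-1, 54045)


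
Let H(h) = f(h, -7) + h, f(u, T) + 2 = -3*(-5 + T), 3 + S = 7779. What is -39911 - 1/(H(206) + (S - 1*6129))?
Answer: -75312058/1887 ≈ -39911.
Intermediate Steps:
S = 7776 (S = -3 + 7779 = 7776)
f(u, T) = 13 - 3*T (f(u, T) = -2 - 3*(-5 + T) = -2 + (15 - 3*T) = 13 - 3*T)
H(h) = 34 + h (H(h) = (13 - 3*(-7)) + h = (13 + 21) + h = 34 + h)
-39911 - 1/(H(206) + (S - 1*6129)) = -39911 - 1/((34 + 206) + (7776 - 1*6129)) = -39911 - 1/(240 + (7776 - 6129)) = -39911 - 1/(240 + 1647) = -39911 - 1/1887 = -75312058/1887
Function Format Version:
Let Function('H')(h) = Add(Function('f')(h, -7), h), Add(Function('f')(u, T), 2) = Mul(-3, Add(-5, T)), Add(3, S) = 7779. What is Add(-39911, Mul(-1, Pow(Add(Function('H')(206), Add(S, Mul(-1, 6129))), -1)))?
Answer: Rational(-75312058, 1887) ≈ -39911.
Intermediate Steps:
S = 7776 (S = Add(-3, 7779) = 7776)
Function('f')(u, T) = Add(13, Mul(-3, T)) (Function('f')(u, T) = Add(-2, Mul(-3, Add(-5, T))) = Add(-2, Add(15, Mul(-3, T))) = Add(13, Mul(-3, T)))
Function('H')(h) = Add(34, h) (Function('H')(h) = Add(Add(13, Mul(-3, -7)), h) = Add(Add(13, 21), h) = Add(34, h))
Add(-39911, Mul(-1, Pow(Add(Function('H')(206), Add(S, Mul(-1, 6129))), -1))) = Add(-39911, Mul(-1, Pow(Add(Add(34, 206), Add(7776, Mul(-1, 6129))), -1))) = Add(-39911, Mul(-1, Pow(Add(240, Add(7776, -6129)), -1))) = Add(-39911, Mul(-1, Pow(Add(240, 1647), -1))) = Add(-39911, Mul(-1, Pow(1887, -1))) = Add(-39911, Mul(-1, Rational(1, 1887))) = Add(-39911, Rational(-1, 1887)) = Rational(-75312058, 1887)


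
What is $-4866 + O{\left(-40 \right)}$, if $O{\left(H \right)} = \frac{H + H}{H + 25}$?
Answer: $- \frac{14582}{3} \approx -4860.7$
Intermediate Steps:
$O{\left(H \right)} = \frac{2 H}{25 + H}$
$-4866 + O{\left(-40 \right)} = -4866 + 2 \left(-40\right) \frac{1}{25 - 40} = -4866 + 2 \left(-40\right) \frac{1}{-15} = -4866 + 2 \left(-40\right) \left(- \frac{1}{15}\right) = -4866 + \frac{16}{3} = - \frac{14582}{3}$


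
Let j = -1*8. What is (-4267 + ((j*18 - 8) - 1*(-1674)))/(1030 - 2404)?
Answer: 915/458 ≈ 1.9978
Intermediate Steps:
j = -8
(-4267 + ((j*18 - 8) - 1*(-1674)))/(1030 - 2404) = (-4267 + ((-8*18 - 8) - 1*(-1674)))/(1030 - 2404) = (-4267 + ((-144 - 8) + 1674))/(-1374) = (-4267 + (-152 + 1674))*(-1/1374) = (-4267 + 1522)*(-1/1374) = -2745*(-1/1374) = 915/458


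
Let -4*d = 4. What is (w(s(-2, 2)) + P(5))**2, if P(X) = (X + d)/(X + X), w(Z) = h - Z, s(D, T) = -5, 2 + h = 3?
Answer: 1024/25 ≈ 40.960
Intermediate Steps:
d = -1 (d = -1/4*4 = -1)
h = 1 (h = -2 + 3 = 1)
w(Z) = 1 - Z
P(X) = (-1 + X)/(2*X) (P(X) = (X - 1)/(X + X) = (-1 + X)/((2*X)) = (-1 + X)*(1/(2*X)) = (-1 + X)/(2*X))
(w(s(-2, 2)) + P(5))**2 = ((1 - 1*(-5)) + (1/2)*(-1 + 5)/5)**2 = ((1 + 5) + (1/2)*(1/5)*4)**2 = (6 + 2/5)**2 = (32/5)**2 = 1024/25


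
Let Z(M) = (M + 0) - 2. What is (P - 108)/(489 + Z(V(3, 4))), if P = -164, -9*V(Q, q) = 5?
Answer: -1224/2189 ≈ -0.55916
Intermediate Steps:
V(Q, q) = -5/9 (V(Q, q) = -⅑*5 = -5/9)
Z(M) = -2 + M (Z(M) = M - 2 = -2 + M)
(P - 108)/(489 + Z(V(3, 4))) = (-164 - 108)/(489 + (-2 - 5/9)) = -272/(489 - 23/9) = -272/4378/9 = -272*9/4378 = -1224/2189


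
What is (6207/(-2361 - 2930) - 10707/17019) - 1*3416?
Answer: -102588215578/30015843 ≈ -3417.8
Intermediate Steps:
(6207/(-2361 - 2930) - 10707/17019) - 1*3416 = (6207/(-5291) - 10707*1/17019) - 3416 = (6207*(-1/5291) - 3569/5673) - 3416 = (-6207/5291 - 3569/5673) - 3416 = -54095890/30015843 - 3416 = -102588215578/30015843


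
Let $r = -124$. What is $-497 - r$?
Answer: $-373$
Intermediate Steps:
$-497 - r = -497 - -124 = -497 + 124 = -373$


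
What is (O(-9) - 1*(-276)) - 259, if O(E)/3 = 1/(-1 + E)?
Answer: 167/10 ≈ 16.700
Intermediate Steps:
O(E) = 3/(-1 + E)
(O(-9) - 1*(-276)) - 259 = (3/(-1 - 9) - 1*(-276)) - 259 = (3/(-10) + 276) - 259 = (3*(-⅒) + 276) - 259 = (-3/10 + 276) - 259 = 2757/10 - 259 = 167/10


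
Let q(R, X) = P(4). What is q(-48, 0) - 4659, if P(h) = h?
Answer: -4655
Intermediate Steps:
q(R, X) = 4
q(-48, 0) - 4659 = 4 - 4659 = -4655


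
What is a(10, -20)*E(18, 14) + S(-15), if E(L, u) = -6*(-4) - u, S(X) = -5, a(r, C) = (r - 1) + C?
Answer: -115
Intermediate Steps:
a(r, C) = -1 + C + r (a(r, C) = (-1 + r) + C = -1 + C + r)
E(L, u) = 24 - u (E(L, u) = -1*(-24) - u = 24 - u)
a(10, -20)*E(18, 14) + S(-15) = (-1 - 20 + 10)*(24 - 1*14) - 5 = -11*(24 - 14) - 5 = -11*10 - 5 = -110 - 5 = -115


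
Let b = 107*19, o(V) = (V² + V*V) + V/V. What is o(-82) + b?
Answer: 15482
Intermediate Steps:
o(V) = 1 + 2*V² (o(V) = (V² + V²) + 1 = 2*V² + 1 = 1 + 2*V²)
b = 2033
o(-82) + b = (1 + 2*(-82)²) + 2033 = (1 + 2*6724) + 2033 = (1 + 13448) + 2033 = 13449 + 2033 = 15482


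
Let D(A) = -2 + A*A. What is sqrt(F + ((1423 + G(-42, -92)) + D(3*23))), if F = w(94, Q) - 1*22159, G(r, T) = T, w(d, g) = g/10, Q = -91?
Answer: I*sqrt(1607810)/10 ≈ 126.8*I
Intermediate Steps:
w(d, g) = g/10 (w(d, g) = g*(1/10) = g/10)
D(A) = -2 + A**2
F = -221681/10 (F = (1/10)*(-91) - 1*22159 = -91/10 - 22159 = -221681/10 ≈ -22168.)
sqrt(F + ((1423 + G(-42, -92)) + D(3*23))) = sqrt(-221681/10 + ((1423 - 92) + (-2 + (3*23)**2))) = sqrt(-221681/10 + (1331 + (-2 + 69**2))) = sqrt(-221681/10 + (1331 + (-2 + 4761))) = sqrt(-221681/10 + (1331 + 4759)) = sqrt(-221681/10 + 6090) = sqrt(-160781/10) = I*sqrt(1607810)/10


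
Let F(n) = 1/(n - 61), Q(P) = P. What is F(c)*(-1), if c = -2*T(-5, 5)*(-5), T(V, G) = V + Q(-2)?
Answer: 1/131 ≈ 0.0076336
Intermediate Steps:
T(V, G) = -2 + V (T(V, G) = V - 2 = -2 + V)
c = -70 (c = -2*(-2 - 5)*(-5) = -2*(-7)*(-5) = 14*(-5) = -70)
F(n) = 1/(-61 + n)
F(c)*(-1) = -1/(-61 - 70) = -1/(-131) = -1/131*(-1) = 1/131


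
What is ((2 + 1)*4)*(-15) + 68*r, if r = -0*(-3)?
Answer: -180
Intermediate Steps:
r = 0 (r = -20*0 = 0)
((2 + 1)*4)*(-15) + 68*r = ((2 + 1)*4)*(-15) + 68*0 = (3*4)*(-15) + 0 = 12*(-15) + 0 = -180 + 0 = -180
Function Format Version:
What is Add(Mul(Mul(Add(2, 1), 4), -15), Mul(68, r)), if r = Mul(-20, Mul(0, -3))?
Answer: -180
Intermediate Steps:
r = 0 (r = Mul(-20, 0) = 0)
Add(Mul(Mul(Add(2, 1), 4), -15), Mul(68, r)) = Add(Mul(Mul(Add(2, 1), 4), -15), Mul(68, 0)) = Add(Mul(Mul(3, 4), -15), 0) = Add(Mul(12, -15), 0) = Add(-180, 0) = -180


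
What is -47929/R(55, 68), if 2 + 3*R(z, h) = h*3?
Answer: -143787/202 ≈ -711.82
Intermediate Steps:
R(z, h) = -⅔ + h (R(z, h) = -⅔ + (h*3)/3 = -⅔ + (3*h)/3 = -⅔ + h)
-47929/R(55, 68) = -47929/(-⅔ + 68) = -47929/202/3 = -47929*3/202 = -143787/202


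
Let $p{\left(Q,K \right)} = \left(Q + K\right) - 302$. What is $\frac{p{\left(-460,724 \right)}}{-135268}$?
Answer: $\frac{19}{67634} \approx 0.00028092$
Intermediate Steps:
$p{\left(Q,K \right)} = -302 + K + Q$ ($p{\left(Q,K \right)} = \left(K + Q\right) - 302 = -302 + K + Q$)
$\frac{p{\left(-460,724 \right)}}{-135268} = \frac{-302 + 724 - 460}{-135268} = \left(-38\right) \left(- \frac{1}{135268}\right) = \frac{19}{67634}$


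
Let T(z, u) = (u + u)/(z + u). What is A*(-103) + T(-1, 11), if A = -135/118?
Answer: 70823/590 ≈ 120.04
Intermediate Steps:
A = -135/118 (A = -135*1/118 = -135/118 ≈ -1.1441)
T(z, u) = 2*u/(u + z) (T(z, u) = (2*u)/(u + z) = 2*u/(u + z))
A*(-103) + T(-1, 11) = -135/118*(-103) + 2*11/(11 - 1) = 13905/118 + 2*11/10 = 13905/118 + 2*11*(1/10) = 13905/118 + 11/5 = 70823/590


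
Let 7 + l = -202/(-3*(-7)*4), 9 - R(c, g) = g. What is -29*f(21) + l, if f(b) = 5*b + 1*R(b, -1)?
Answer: -140465/42 ≈ -3344.4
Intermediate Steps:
R(c, g) = 9 - g
l = -395/42 (l = -7 - 202/(-3*(-7)*4) = -7 - 202/(21*4) = -7 - 202/84 = -7 - 202*1/84 = -7 - 101/42 = -395/42 ≈ -9.4048)
f(b) = 10 + 5*b (f(b) = 5*b + 1*(9 - 1*(-1)) = 5*b + 1*(9 + 1) = 5*b + 1*10 = 5*b + 10 = 10 + 5*b)
-29*f(21) + l = -29*(10 + 5*21) - 395/42 = -29*(10 + 105) - 395/42 = -29*115 - 395/42 = -3335 - 395/42 = -140465/42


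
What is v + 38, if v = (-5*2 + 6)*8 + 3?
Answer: 9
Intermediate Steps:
v = -29 (v = (-10 + 6)*8 + 3 = -4*8 + 3 = -32 + 3 = -29)
v + 38 = -29 + 38 = 9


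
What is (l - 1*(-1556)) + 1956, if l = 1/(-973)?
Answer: 3417175/973 ≈ 3512.0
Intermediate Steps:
l = -1/973 ≈ -0.0010277
(l - 1*(-1556)) + 1956 = (-1/973 - 1*(-1556)) + 1956 = (-1/973 + 1556) + 1956 = 1513987/973 + 1956 = 3417175/973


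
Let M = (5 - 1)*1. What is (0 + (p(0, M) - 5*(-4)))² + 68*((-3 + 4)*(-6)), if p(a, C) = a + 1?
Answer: 33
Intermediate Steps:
M = 4 (M = 4*1 = 4)
p(a, C) = 1 + a
(0 + (p(0, M) - 5*(-4)))² + 68*((-3 + 4)*(-6)) = (0 + ((1 + 0) - 5*(-4)))² + 68*((-3 + 4)*(-6)) = (0 + (1 + 20))² + 68*(1*(-6)) = (0 + 21)² + 68*(-6) = 21² - 408 = 441 - 408 = 33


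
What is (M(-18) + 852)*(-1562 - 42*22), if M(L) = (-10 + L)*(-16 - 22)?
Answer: -4763176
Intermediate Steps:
M(L) = 380 - 38*L (M(L) = (-10 + L)*(-38) = 380 - 38*L)
(M(-18) + 852)*(-1562 - 42*22) = ((380 - 38*(-18)) + 852)*(-1562 - 42*22) = ((380 + 684) + 852)*(-1562 - 924) = (1064 + 852)*(-2486) = 1916*(-2486) = -4763176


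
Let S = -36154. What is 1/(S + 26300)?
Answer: -1/9854 ≈ -0.00010148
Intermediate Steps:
1/(S + 26300) = 1/(-36154 + 26300) = 1/(-9854) = -1/9854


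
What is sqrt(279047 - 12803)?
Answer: 2*sqrt(66561) ≈ 515.99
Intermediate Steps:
sqrt(279047 - 12803) = sqrt(266244) = 2*sqrt(66561)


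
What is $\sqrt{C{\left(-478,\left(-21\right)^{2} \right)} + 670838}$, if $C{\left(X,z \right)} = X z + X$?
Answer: $\sqrt{459562} \approx 677.91$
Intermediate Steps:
$C{\left(X,z \right)} = X + X z$
$\sqrt{C{\left(-478,\left(-21\right)^{2} \right)} + 670838} = \sqrt{- 478 \left(1 + \left(-21\right)^{2}\right) + 670838} = \sqrt{- 478 \left(1 + 441\right) + 670838} = \sqrt{\left(-478\right) 442 + 670838} = \sqrt{-211276 + 670838} = \sqrt{459562}$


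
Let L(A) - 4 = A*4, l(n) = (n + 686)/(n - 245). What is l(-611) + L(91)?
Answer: 314933/856 ≈ 367.91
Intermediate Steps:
l(n) = (686 + n)/(-245 + n)
L(A) = 4 + 4*A (L(A) = 4 + A*4 = 4 + 4*A)
l(-611) + L(91) = (686 - 611)/(-245 - 611) + (4 + 4*91) = 75/(-856) + (4 + 364) = -1/856*75 + 368 = -75/856 + 368 = 314933/856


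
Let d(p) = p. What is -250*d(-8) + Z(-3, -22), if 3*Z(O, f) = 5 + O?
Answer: 6002/3 ≈ 2000.7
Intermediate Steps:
Z(O, f) = 5/3 + O/3 (Z(O, f) = (5 + O)/3 = 5/3 + O/3)
-250*d(-8) + Z(-3, -22) = -250*(-8) + (5/3 + (⅓)*(-3)) = 2000 + (5/3 - 1) = 2000 + ⅔ = 6002/3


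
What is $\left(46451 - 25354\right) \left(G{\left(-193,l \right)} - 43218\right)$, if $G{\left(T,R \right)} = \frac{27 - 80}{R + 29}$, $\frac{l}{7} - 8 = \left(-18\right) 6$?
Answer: $- \frac{611796649825}{671} \approx -9.1177 \cdot 10^{8}$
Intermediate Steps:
$l = -700$ ($l = 56 + 7 \left(\left(-18\right) 6\right) = 56 + 7 \left(-108\right) = 56 - 756 = -700$)
$G{\left(T,R \right)} = - \frac{53}{29 + R}$
$\left(46451 - 25354\right) \left(G{\left(-193,l \right)} - 43218\right) = \left(46451 - 25354\right) \left(- \frac{53}{29 - 700} - 43218\right) = 21097 \left(- \frac{53}{-671} - 43218\right) = 21097 \left(\left(-53\right) \left(- \frac{1}{671}\right) - 43218\right) = 21097 \left(\frac{53}{671} - 43218\right) = 21097 \left(- \frac{28999225}{671}\right) = - \frac{611796649825}{671}$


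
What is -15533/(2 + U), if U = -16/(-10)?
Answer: -77665/18 ≈ -4314.7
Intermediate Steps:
U = 8/5 (U = -16*(-⅒) = 8/5 ≈ 1.6000)
-15533/(2 + U) = -15533/(2 + 8/5) = -15533/(18/5) = (5/18)*(-15533) = -77665/18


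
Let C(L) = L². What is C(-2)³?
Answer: 64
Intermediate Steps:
C(-2)³ = ((-2)²)³ = 4³ = 64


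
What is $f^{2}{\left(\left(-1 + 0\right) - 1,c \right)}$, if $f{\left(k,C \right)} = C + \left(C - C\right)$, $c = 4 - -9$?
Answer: $169$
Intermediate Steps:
$c = 13$ ($c = 4 + 9 = 13$)
$f{\left(k,C \right)} = C$ ($f{\left(k,C \right)} = C + 0 = C$)
$f^{2}{\left(\left(-1 + 0\right) - 1,c \right)} = 13^{2} = 169$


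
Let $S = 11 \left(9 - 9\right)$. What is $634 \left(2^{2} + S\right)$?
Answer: $2536$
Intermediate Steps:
$S = 0$ ($S = 11 \cdot 0 = 0$)
$634 \left(2^{2} + S\right) = 634 \left(2^{2} + 0\right) = 634 \left(4 + 0\right) = 634 \cdot 4 = 2536$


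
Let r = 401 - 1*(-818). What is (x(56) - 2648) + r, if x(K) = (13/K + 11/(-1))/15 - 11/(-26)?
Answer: -5202633/3640 ≈ -1429.3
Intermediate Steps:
x(K) = -121/390 + 13/(15*K) (x(K) = (13/K + 11*(-1))*(1/15) - 11*(-1/26) = (13/K - 11)*(1/15) + 11/26 = (-11 + 13/K)*(1/15) + 11/26 = (-11/15 + 13/(15*K)) + 11/26 = -121/390 + 13/(15*K))
r = 1219 (r = 401 + 818 = 1219)
(x(56) - 2648) + r = ((1/390)*(338 - 121*56)/56 - 2648) + 1219 = ((1/390)*(1/56)*(338 - 6776) - 2648) + 1219 = ((1/390)*(1/56)*(-6438) - 2648) + 1219 = (-1073/3640 - 2648) + 1219 = -9639793/3640 + 1219 = -5202633/3640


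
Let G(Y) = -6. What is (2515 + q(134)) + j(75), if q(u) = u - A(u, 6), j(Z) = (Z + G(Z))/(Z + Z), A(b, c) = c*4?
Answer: 131273/50 ≈ 2625.5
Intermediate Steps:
A(b, c) = 4*c
j(Z) = (-6 + Z)/(2*Z) (j(Z) = (Z - 6)/(Z + Z) = (-6 + Z)/((2*Z)) = (-6 + Z)*(1/(2*Z)) = (-6 + Z)/(2*Z))
q(u) = -24 + u (q(u) = u - 4*6 = u - 1*24 = u - 24 = -24 + u)
(2515 + q(134)) + j(75) = (2515 + (-24 + 134)) + (½)*(-6 + 75)/75 = (2515 + 110) + (½)*(1/75)*69 = 2625 + 23/50 = 131273/50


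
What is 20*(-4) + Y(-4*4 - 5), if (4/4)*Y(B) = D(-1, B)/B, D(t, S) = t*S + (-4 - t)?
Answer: -566/7 ≈ -80.857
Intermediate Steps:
D(t, S) = -4 - t + S*t (D(t, S) = S*t + (-4 - t) = -4 - t + S*t)
Y(B) = (-3 - B)/B (Y(B) = (-4 - 1*(-1) + B*(-1))/B = (-4 + 1 - B)/B = (-3 - B)/B)
20*(-4) + Y(-4*4 - 5) = 20*(-4) + (-3 - (-4*4 - 5))/(-4*4 - 5) = -80 + (-3 - (-16 - 5))/(-16 - 5) = -80 + (-3 - 1*(-21))/(-21) = -80 - (-3 + 21)/21 = -80 - 1/21*18 = -80 - 6/7 = -566/7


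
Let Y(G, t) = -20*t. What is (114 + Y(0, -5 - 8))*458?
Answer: 171292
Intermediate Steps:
(114 + Y(0, -5 - 8))*458 = (114 - 20*(-5 - 8))*458 = (114 - 20*(-13))*458 = (114 + 260)*458 = 374*458 = 171292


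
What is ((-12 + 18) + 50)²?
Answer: 3136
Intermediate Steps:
((-12 + 18) + 50)² = (6 + 50)² = 56² = 3136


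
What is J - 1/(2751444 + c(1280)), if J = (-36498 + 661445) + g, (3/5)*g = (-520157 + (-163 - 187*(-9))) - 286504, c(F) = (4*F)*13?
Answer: -6061143355459/8454012 ≈ -7.1696e+5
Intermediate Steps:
c(F) = 52*F
g = -4025705/3 (g = 5*((-520157 + (-163 - 187*(-9))) - 286504)/3 = 5*((-520157 + (-163 + 1683)) - 286504)/3 = 5*((-520157 + 1520) - 286504)/3 = 5*(-518637 - 286504)/3 = (5/3)*(-805141) = -4025705/3 ≈ -1.3419e+6)
J = -2150864/3 (J = (-36498 + 661445) - 4025705/3 = 624947 - 4025705/3 = -2150864/3 ≈ -7.1696e+5)
J - 1/(2751444 + c(1280)) = -2150864/3 - 1/(2751444 + 52*1280) = -2150864/3 - 1/(2751444 + 66560) = -2150864/3 - 1/2818004 = -6061143355459/8454012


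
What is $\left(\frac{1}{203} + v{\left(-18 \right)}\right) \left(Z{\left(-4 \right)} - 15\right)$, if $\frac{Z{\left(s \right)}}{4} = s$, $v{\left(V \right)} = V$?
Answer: $\frac{113243}{203} \approx 557.85$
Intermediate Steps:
$Z{\left(s \right)} = 4 s$
$\left(\frac{1}{203} + v{\left(-18 \right)}\right) \left(Z{\left(-4 \right)} - 15\right) = \left(\frac{1}{203} - 18\right) \left(4 \left(-4\right) - 15\right) = \left(\frac{1}{203} - 18\right) \left(-16 - 15\right) = \left(- \frac{3653}{203}\right) \left(-31\right) = \frac{113243}{203}$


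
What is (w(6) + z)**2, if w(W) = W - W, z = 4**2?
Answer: 256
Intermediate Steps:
z = 16
w(W) = 0
(w(6) + z)**2 = (0 + 16)**2 = 16**2 = 256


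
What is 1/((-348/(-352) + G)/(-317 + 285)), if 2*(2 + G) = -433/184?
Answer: 129536/8857 ≈ 14.625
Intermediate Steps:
G = -1169/368 (G = -2 + (-433/184)/2 = -2 + (-433*1/184)/2 = -2 + (½)*(-433/184) = -2 - 433/368 = -1169/368 ≈ -3.1766)
1/((-348/(-352) + G)/(-317 + 285)) = 1/((-348/(-352) - 1169/368)/(-317 + 285)) = 1/((-348*(-1/352) - 1169/368)/(-32)) = 1/((87/88 - 1169/368)*(-1/32)) = 1/(-8857/4048*(-1/32)) = 1/(8857/129536) = 129536/8857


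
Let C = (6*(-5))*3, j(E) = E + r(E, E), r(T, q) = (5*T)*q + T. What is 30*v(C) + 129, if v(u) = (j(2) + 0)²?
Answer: 17409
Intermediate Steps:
r(T, q) = T + 5*T*q (r(T, q) = 5*T*q + T = T + 5*T*q)
j(E) = E + E*(1 + 5*E)
C = -90 (C = -30*3 = -90)
v(u) = 576 (v(u) = (2*(2 + 5*2) + 0)² = (2*(2 + 10) + 0)² = (2*12 + 0)² = (24 + 0)² = 24² = 576)
30*v(C) + 129 = 30*576 + 129 = 17280 + 129 = 17409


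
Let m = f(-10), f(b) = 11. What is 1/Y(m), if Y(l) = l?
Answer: 1/11 ≈ 0.090909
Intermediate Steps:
m = 11
1/Y(m) = 1/11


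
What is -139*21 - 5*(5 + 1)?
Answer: -2949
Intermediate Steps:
-139*21 - 5*(5 + 1) = -2919 - 5*6 = -2919 - 30 = -2949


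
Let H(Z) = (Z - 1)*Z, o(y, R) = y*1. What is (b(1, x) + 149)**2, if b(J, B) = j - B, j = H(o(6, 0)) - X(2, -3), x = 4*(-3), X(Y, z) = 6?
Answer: 34225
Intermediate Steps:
o(y, R) = y
x = -12
H(Z) = Z*(-1 + Z) (H(Z) = (-1 + Z)*Z = Z*(-1 + Z))
j = 24 (j = 6*(-1 + 6) - 1*6 = 6*5 - 6 = 30 - 6 = 24)
b(J, B) = 24 - B
(b(1, x) + 149)**2 = ((24 - 1*(-12)) + 149)**2 = ((24 + 12) + 149)**2 = (36 + 149)**2 = 185**2 = 34225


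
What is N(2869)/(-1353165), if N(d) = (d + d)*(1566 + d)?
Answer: -5089606/270633 ≈ -18.806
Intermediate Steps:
N(d) = 2*d*(1566 + d) (N(d) = (2*d)*(1566 + d) = 2*d*(1566 + d))
N(2869)/(-1353165) = (2*2869*(1566 + 2869))/(-1353165) = (2*2869*4435)*(-1/1353165) = 25448030*(-1/1353165) = -5089606/270633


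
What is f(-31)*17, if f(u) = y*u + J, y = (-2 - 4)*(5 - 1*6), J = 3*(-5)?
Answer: -3417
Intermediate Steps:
J = -15
y = 6 (y = -6*(5 - 6) = -6*(-1) = 6)
f(u) = -15 + 6*u (f(u) = 6*u - 15 = -15 + 6*u)
f(-31)*17 = (-15 + 6*(-31))*17 = (-15 - 186)*17 = -201*17 = -3417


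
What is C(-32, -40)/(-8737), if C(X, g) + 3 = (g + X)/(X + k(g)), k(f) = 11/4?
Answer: 7/113581 ≈ 6.1630e-5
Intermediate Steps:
k(f) = 11/4 (k(f) = 11*(¼) = 11/4)
C(X, g) = -3 + (X + g)/(11/4 + X) (C(X, g) = -3 + (g + X)/(X + 11/4) = -3 + (X + g)/(11/4 + X))
C(-32, -40)/(-8737) = ((-33 - 8*(-32) + 4*(-40))/(11 + 4*(-32)))/(-8737) = ((-33 + 256 - 160)/(11 - 128))*(-1/8737) = (63/(-117))*(-1/8737) = -1/117*63*(-1/8737) = -7/13*(-1/8737) = 7/113581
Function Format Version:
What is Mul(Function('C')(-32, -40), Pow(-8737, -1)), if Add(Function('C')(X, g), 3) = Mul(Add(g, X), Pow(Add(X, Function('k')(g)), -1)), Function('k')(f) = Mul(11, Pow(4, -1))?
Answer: Rational(7, 113581) ≈ 6.1630e-5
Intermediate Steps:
Function('k')(f) = Rational(11, 4) (Function('k')(f) = Mul(11, Rational(1, 4)) = Rational(11, 4))
Function('C')(X, g) = Add(-3, Mul(Pow(Add(Rational(11, 4), X), -1), Add(X, g))) (Function('C')(X, g) = Add(-3, Mul(Add(g, X), Pow(Add(X, Rational(11, 4)), -1))) = Add(-3, Mul(Add(X, g), Pow(Add(Rational(11, 4), X), -1))) = Add(-3, Mul(Pow(Add(Rational(11, 4), X), -1), Add(X, g))))
Mul(Function('C')(-32, -40), Pow(-8737, -1)) = Mul(Mul(Pow(Add(11, Mul(4, -32)), -1), Add(-33, Mul(-8, -32), Mul(4, -40))), Pow(-8737, -1)) = Mul(Mul(Pow(Add(11, -128), -1), Add(-33, 256, -160)), Rational(-1, 8737)) = Mul(Mul(Pow(-117, -1), 63), Rational(-1, 8737)) = Mul(Mul(Rational(-1, 117), 63), Rational(-1, 8737)) = Mul(Rational(-7, 13), Rational(-1, 8737)) = Rational(7, 113581)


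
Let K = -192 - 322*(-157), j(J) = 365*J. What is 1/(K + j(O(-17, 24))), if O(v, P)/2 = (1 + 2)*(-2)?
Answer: 1/45982 ≈ 2.1748e-5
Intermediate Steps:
O(v, P) = -12 (O(v, P) = 2*((1 + 2)*(-2)) = 2*(3*(-2)) = 2*(-6) = -12)
K = 50362 (K = -192 + 50554 = 50362)
1/(K + j(O(-17, 24))) = 1/(50362 + 365*(-12)) = 1/(50362 - 4380) = 1/45982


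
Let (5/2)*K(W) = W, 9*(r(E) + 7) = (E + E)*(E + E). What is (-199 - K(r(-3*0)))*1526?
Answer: -1497006/5 ≈ -2.9940e+5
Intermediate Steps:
r(E) = -7 + 4*E²/9 (r(E) = -7 + ((E + E)*(E + E))/9 = -7 + ((2*E)*(2*E))/9 = -7 + (4*E²)/9 = -7 + 4*E²/9)
K(W) = 2*W/5
(-199 - K(r(-3*0)))*1526 = (-199 - 2*(-7 + 4*(-3*0)²/9)/5)*1526 = (-199 - 2*(-7 + (4/9)*0²)/5)*1526 = (-199 - 2*(-7 + (4/9)*0)/5)*1526 = (-199 - 2*(-7 + 0)/5)*1526 = (-199 - 2*(-7)/5)*1526 = (-199 - 1*(-14/5))*1526 = (-199 + 14/5)*1526 = -981/5*1526 = -1497006/5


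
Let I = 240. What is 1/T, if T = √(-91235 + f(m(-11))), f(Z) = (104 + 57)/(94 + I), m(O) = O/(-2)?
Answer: -I*√10177757886/30472329 ≈ -0.0033107*I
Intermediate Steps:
m(O) = -O/2 (m(O) = O*(-½) = -O/2)
f(Z) = 161/334 (f(Z) = (104 + 57)/(94 + 240) = 161/334)
T = I*√10177757886/334 (T = √(-91235 + 161/334) = √(-30472329/334) = I*√10177757886/334 ≈ 302.05*I)
1/T = 1/(I*√10177757886/334) = -I*√10177757886/30472329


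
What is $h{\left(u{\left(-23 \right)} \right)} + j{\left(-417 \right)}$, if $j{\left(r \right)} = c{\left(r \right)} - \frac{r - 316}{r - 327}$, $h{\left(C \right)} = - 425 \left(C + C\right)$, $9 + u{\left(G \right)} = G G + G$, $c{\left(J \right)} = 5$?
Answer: $- \frac{314299813}{744} \approx -4.2245 \cdot 10^{5}$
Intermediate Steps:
$u{\left(G \right)} = -9 + G + G^{2}$ ($u{\left(G \right)} = -9 + \left(G G + G\right) = -9 + \left(G^{2} + G\right) = -9 + \left(G + G^{2}\right) = -9 + G + G^{2}$)
$h{\left(C \right)} = - 850 C$ ($h{\left(C \right)} = - 425 \cdot 2 C = - 850 C$)
$j{\left(r \right)} = 5 - \frac{-316 + r}{-327 + r}$ ($j{\left(r \right)} = 5 - \frac{r - 316}{r - 327} = 5 - \frac{-316 + r}{-327 + r}$)
$h{\left(u{\left(-23 \right)} \right)} + j{\left(-417 \right)} = - 850 \left(-9 - 23 + \left(-23\right)^{2}\right) + \frac{-1319 + 4 \left(-417\right)}{-327 - 417} = - 850 \left(-9 - 23 + 529\right) + \frac{-1319 - 1668}{-744} = \left(-850\right) 497 - - \frac{2987}{744} = -422450 + \frac{2987}{744} = - \frac{314299813}{744}$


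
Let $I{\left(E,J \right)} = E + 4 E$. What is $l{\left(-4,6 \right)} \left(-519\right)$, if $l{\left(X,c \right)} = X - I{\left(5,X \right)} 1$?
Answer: $15051$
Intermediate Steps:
$I{\left(E,J \right)} = 5 E$
$l{\left(X,c \right)} = -25 + X$ ($l{\left(X,c \right)} = X - 5 \cdot 5 \cdot 1 = X - 25 \cdot 1 = X - 25 = -25 + X$)
$l{\left(-4,6 \right)} \left(-519\right) = \left(-25 - 4\right) \left(-519\right) = \left(-29\right) \left(-519\right) = 15051$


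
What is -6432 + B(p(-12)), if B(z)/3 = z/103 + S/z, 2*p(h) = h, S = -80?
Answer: -658394/103 ≈ -6392.2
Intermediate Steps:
p(h) = h/2
B(z) = -240/z + 3*z/103 (B(z) = 3*(z/103 - 80/z) = 3*(-80/z + z/103) = -240/z + 3*z/103)
-6432 + B(p(-12)) = -6432 + (-240/((½)*(-12)) + 3*((½)*(-12))/103) = -6432 + (-240/(-6) + (3/103)*(-6)) = -6432 + (-240*(-⅙) - 18/103) = -6432 + (40 - 18/103) = -6432 + 4102/103 = -658394/103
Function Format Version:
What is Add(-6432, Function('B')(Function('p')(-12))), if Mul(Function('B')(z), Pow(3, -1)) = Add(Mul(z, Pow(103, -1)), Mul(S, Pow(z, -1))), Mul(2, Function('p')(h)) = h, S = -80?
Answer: Rational(-658394, 103) ≈ -6392.2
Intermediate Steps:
Function('p')(h) = Mul(Rational(1, 2), h)
Function('B')(z) = Add(Mul(-240, Pow(z, -1)), Mul(Rational(3, 103), z)) (Function('B')(z) = Mul(3, Add(Mul(z, Pow(103, -1)), Mul(-80, Pow(z, -1)))) = Mul(3, Add(Mul(z, Rational(1, 103)), Mul(-80, Pow(z, -1)))) = Mul(3, Add(Mul(Rational(1, 103), z), Mul(-80, Pow(z, -1)))) = Mul(3, Add(Mul(-80, Pow(z, -1)), Mul(Rational(1, 103), z))) = Add(Mul(-240, Pow(z, -1)), Mul(Rational(3, 103), z)))
Add(-6432, Function('B')(Function('p')(-12))) = Add(-6432, Add(Mul(-240, Pow(Mul(Rational(1, 2), -12), -1)), Mul(Rational(3, 103), Mul(Rational(1, 2), -12)))) = Add(-6432, Add(Mul(-240, Pow(-6, -1)), Mul(Rational(3, 103), -6))) = Add(-6432, Add(Mul(-240, Rational(-1, 6)), Rational(-18, 103))) = Add(-6432, Add(40, Rational(-18, 103))) = Add(-6432, Rational(4102, 103)) = Rational(-658394, 103)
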